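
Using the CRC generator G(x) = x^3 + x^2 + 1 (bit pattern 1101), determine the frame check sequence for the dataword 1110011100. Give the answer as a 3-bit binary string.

Append 3 zeros: 1110011100000. Divide by 1101 (XOR where the leading bit is 1):
  pos 0: 1110 XOR 1101 = 0011
  pos 2: 1101 XOR 1101 = 0000
  pos 6: 1100 XOR 1101 = 0001
  pos 9: 1000 XOR 1101 = 0101
Remainder (last 3 bits) = 101. This is the CRC / FCS.

101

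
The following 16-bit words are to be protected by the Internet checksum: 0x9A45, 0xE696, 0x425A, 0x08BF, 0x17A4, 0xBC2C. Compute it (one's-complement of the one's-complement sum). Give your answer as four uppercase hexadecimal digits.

One's-complement addition (fold any carry out of bit 15 back into bit 0):
  0x9A45 + 0xE696 = 0x180DB → wrap carry → 0x80DC
  0x80DC + 0x425A = 0x0C336
  0xC336 + 0x08BF = 0x0CBF5
  0xCBF5 + 0x17A4 = 0x0E399
  0xE399 + 0xBC2C = 0x19FC5 → wrap carry → 0x9FC6
One's-complement sum = 0x9FC6.
Checksum = ~0x9FC6 & 0xFFFF = 0x6039.

6039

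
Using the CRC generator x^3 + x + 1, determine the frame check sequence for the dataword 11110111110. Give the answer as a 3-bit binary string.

000

Append 3 zeros: 11110111110000. Divide by 1011 (XOR where the leading bit is 1):
  pos 0: 1111 XOR 1011 = 0100
  pos 1: 1000 XOR 1011 = 0011
  pos 3: 1111 XOR 1011 = 0100
  pos 4: 1001 XOR 1011 = 0010
  pos 6: 1011 XOR 1011 = 0000
Remainder (last 3 bits) = 000. This is the CRC / FCS.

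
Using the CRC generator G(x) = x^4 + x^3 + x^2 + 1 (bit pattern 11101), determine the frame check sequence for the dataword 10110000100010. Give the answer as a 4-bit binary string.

Append 4 zeros: 101100001000100000. Divide by 11101 (XOR where the leading bit is 1):
  pos 0: 10110 XOR 11101 = 01011
  pos 1: 10110 XOR 11101 = 01011
  pos 2: 10110 XOR 11101 = 01011
  pos 3: 10110 XOR 11101 = 01011
  pos 4: 10111 XOR 11101 = 01010
  pos 5: 10100 XOR 11101 = 01001
  pos 6: 10010 XOR 11101 = 01111
  pos 7: 11110 XOR 11101 = 00011
  pos 10: 11100 XOR 11101 = 00001
Remainder (last 4 bits) = 1000. This is the CRC / FCS.

1000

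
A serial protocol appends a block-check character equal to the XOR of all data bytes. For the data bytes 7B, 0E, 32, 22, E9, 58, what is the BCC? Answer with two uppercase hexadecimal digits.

D4

XOR the bytes together:
  start with 0x7B
  0x7B ⊕ 0x0E = 0x75
  0x75 ⊕ 0x32 = 0x47
  0x47 ⊕ 0x22 = 0x65
  0x65 ⊕ 0xE9 = 0x8C
  0x8C ⊕ 0x58 = 0xD4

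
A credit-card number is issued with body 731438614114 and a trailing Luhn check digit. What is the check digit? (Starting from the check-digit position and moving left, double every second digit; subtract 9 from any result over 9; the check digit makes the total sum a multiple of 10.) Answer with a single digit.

5

Partial digits right→left: 4 1 1 4 1 6 8 3 4 1 3 7
Double every second digit counting from the check-digit position (so the 1st, 3rd, 5th, ... of the partial from the right).
  doubled (with −9 where >9): 8 2 2 7 8 6 → sum 33
  kept as-is: 1 4 6 3 1 7 → sum 22
Total = 33 + 22 = 55.
Check digit = (10 − (55 mod 10)) mod 10 = 5.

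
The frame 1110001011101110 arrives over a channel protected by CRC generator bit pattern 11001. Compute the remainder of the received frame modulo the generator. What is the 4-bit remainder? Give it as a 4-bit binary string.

Modulo-2 division of 1110001011101110 by 11001:
  pos 0: 11100 XOR 11001 = 00101
  pos 2: 10101 XOR 11001 = 01100
  pos 3: 11000 XOR 11001 = 00001
  pos 7: 11110 XOR 11001 = 00111
  pos 9: 11111 XOR 11001 = 00110
  pos 11: 11010 XOR 11001 = 00011
Remainder = 0011 (nonzero — an error is detected).

0011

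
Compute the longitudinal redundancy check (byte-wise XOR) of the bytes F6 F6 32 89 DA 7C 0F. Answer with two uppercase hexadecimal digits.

12

XOR the bytes together:
  start with 0xF6
  0xF6 ⊕ 0xF6 = 0x00
  0x00 ⊕ 0x32 = 0x32
  0x32 ⊕ 0x89 = 0xBB
  0xBB ⊕ 0xDA = 0x61
  0x61 ⊕ 0x7C = 0x1D
  0x1D ⊕ 0x0F = 0x12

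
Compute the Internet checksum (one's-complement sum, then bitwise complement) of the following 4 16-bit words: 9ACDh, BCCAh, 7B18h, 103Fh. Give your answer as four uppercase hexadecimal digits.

1D10

One's-complement addition (fold any carry out of bit 15 back into bit 0):
  0x9ACD + 0xBCCA = 0x15797 → wrap carry → 0x5798
  0x5798 + 0x7B18 = 0x0D2B0
  0xD2B0 + 0x103F = 0x0E2EF
One's-complement sum = 0xE2EF.
Checksum = ~0xE2EF & 0xFFFF = 0x1D10.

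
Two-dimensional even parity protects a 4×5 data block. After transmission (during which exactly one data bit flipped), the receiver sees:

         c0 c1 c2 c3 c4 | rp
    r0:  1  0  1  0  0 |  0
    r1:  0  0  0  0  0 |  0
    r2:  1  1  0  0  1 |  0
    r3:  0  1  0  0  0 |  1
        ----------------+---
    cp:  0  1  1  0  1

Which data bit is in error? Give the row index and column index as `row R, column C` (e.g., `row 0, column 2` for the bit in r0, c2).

row 2, column 1

Recompute each row's even parity and compare to rp:
  r0: data parity 0, sent rp 0 → ok
  r1: data parity 0, sent rp 0 → ok
  r2: data parity 1, sent rp 0 → mismatch
  r3: data parity 1, sent rp 1 → ok
Recompute each column's even parity and compare to cp:
  c0: data parity 0, sent cp 0 → ok
  c1: data parity 0, sent cp 1 → mismatch
  c2: data parity 1, sent cp 1 → ok
  c3: data parity 0, sent cp 0 → ok
  c4: data parity 1, sent cp 1 → ok
Exactly one row (r2) and one column (c1) fail → the flipped bit is at their intersection.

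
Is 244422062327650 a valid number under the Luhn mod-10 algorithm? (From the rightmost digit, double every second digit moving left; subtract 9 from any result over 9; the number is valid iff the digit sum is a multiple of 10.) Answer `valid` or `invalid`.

invalid

From the right, keep odd positions and double even positions (subtract 9 from any doubled value over 9):
  doubled (positions 2,4,...): 1 5 6 3 4 8 8 → sum 35
  kept (positions 1,3,...): 0 6 2 2 0 2 4 2 → sum 18
Total = 53.
53 mod 10 = 3, so the number is invalid.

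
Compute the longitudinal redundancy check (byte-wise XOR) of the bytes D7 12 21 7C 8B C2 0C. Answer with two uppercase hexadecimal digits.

DD

XOR the bytes together:
  start with 0xD7
  0xD7 ⊕ 0x12 = 0xC5
  0xC5 ⊕ 0x21 = 0xE4
  0xE4 ⊕ 0x7C = 0x98
  0x98 ⊕ 0x8B = 0x13
  0x13 ⊕ 0xC2 = 0xD1
  0xD1 ⊕ 0x0C = 0xDD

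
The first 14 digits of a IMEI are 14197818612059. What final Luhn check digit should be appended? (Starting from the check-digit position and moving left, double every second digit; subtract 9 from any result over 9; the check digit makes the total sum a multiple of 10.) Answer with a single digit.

5

Partial digits right→left: 9 5 0 2 1 6 8 1 8 7 9 1 4 1
Double every second digit counting from the check-digit position (so the 1st, 3rd, 5th, ... of the partial from the right).
  doubled (with −9 where >9): 9 0 2 7 7 9 8 → sum 42
  kept as-is: 5 2 6 1 7 1 1 → sum 23
Total = 42 + 23 = 65.
Check digit = (10 − (65 mod 10)) mod 10 = 5.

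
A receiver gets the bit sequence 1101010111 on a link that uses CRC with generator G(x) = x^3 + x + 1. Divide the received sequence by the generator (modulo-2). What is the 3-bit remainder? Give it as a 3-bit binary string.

Modulo-2 division of 1101010111 by 1011:
  pos 0: 1101 XOR 1011 = 0110
  pos 1: 1100 XOR 1011 = 0111
  pos 2: 1111 XOR 1011 = 0100
  pos 3: 1000 XOR 1011 = 0011
  pos 5: 1111 XOR 1011 = 0100
  pos 6: 1001 XOR 1011 = 0010
Remainder = 010 (nonzero — an error is detected).

010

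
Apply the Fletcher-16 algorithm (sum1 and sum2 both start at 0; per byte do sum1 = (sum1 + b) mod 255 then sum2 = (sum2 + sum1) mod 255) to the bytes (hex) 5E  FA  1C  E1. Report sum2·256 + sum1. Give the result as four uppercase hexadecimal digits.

8457

Running sums (mod 255):
  after byte 0 (5E): sum1=94, sum2=94
  after byte 1 (FA): sum1=89, sum2=183
  after byte 2 (1C): sum1=117, sum2=45
  after byte 3 (E1): sum1=87, sum2=132
Checksum = sum2·256 + sum1 = 132·256 + 87 = 33879 = 0x8457.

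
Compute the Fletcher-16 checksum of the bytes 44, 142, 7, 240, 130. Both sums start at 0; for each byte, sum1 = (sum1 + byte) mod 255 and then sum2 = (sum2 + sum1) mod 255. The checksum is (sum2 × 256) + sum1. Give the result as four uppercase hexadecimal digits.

9035

Running sums (mod 255):
  after byte 0 (44): sum1=44, sum2=44
  after byte 1 (142): sum1=186, sum2=230
  after byte 2 (7): sum1=193, sum2=168
  after byte 3 (240): sum1=178, sum2=91
  after byte 4 (130): sum1=53, sum2=144
Checksum = sum2·256 + sum1 = 144·256 + 53 = 36917 = 0x9035.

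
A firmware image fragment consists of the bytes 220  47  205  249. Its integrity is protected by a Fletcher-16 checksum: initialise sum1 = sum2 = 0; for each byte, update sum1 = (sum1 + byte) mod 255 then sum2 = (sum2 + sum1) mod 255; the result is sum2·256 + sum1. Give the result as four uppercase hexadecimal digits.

96D3

Running sums (mod 255):
  after byte 0 (220): sum1=220, sum2=220
  after byte 1 (47): sum1=12, sum2=232
  after byte 2 (205): sum1=217, sum2=194
  after byte 3 (249): sum1=211, sum2=150
Checksum = sum2·256 + sum1 = 150·256 + 211 = 38611 = 0x96D3.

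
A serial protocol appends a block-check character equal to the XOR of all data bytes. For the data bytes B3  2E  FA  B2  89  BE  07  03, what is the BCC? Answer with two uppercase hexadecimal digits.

XOR the bytes together:
  start with 0xB3
  0xB3 ⊕ 0x2E = 0x9D
  0x9D ⊕ 0xFA = 0x67
  0x67 ⊕ 0xB2 = 0xD5
  0xD5 ⊕ 0x89 = 0x5C
  0x5C ⊕ 0xBE = 0xE2
  0xE2 ⊕ 0x07 = 0xE5
  0xE5 ⊕ 0x03 = 0xE6

E6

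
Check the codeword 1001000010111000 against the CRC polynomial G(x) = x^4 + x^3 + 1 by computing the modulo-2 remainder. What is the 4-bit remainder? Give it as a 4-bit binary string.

1111

Modulo-2 division of 1001000010111000 by 11001:
  pos 0: 10010 XOR 11001 = 01011
  pos 1: 10110 XOR 11001 = 01111
  pos 2: 11110 XOR 11001 = 00111
  pos 4: 11101 XOR 11001 = 00100
  pos 6: 10001 XOR 11001 = 01000
  pos 7: 10001 XOR 11001 = 01000
  pos 8: 10001 XOR 11001 = 01000
  pos 9: 10000 XOR 11001 = 01001
  pos 10: 10010 XOR 11001 = 01011
  pos 11: 10110 XOR 11001 = 01111
Remainder = 1111 (nonzero — an error is detected).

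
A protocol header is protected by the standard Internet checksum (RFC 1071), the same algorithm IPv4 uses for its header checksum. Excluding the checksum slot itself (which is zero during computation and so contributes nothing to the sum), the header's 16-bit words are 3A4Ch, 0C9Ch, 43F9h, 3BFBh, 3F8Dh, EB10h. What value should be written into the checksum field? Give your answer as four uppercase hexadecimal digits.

0E85

One's-complement addition (fold any carry out of bit 15 back into bit 0):
  0x3A4C + 0x0C9C = 0x046E8
  0x46E8 + 0x43F9 = 0x08AE1
  0x8AE1 + 0x3BFB = 0x0C6DC
  0xC6DC + 0x3F8D = 0x10669 → wrap carry → 0x066A
  0x066A + 0xEB10 = 0x0F17A
One's-complement sum = 0xF17A.
Checksum = ~0xF17A & 0xFFFF = 0x0E85.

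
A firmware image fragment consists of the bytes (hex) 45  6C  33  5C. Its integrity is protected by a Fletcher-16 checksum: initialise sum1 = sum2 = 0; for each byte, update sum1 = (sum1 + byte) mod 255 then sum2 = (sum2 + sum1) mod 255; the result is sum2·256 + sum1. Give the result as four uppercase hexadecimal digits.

Running sums (mod 255):
  after byte 0 (45): sum1=69, sum2=69
  after byte 1 (6C): sum1=177, sum2=246
  after byte 2 (33): sum1=228, sum2=219
  after byte 3 (5C): sum1=65, sum2=29
Checksum = sum2·256 + sum1 = 29·256 + 65 = 7489 = 0x1D41.

1D41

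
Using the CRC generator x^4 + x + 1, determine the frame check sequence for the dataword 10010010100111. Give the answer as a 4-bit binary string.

0000

Append 4 zeros: 100100101001110000. Divide by 10011 (XOR where the leading bit is 1):
  pos 0: 10010 XOR 10011 = 00001
  pos 4: 10101 XOR 10011 = 00110
  pos 6: 11000 XOR 10011 = 01011
  pos 7: 10111 XOR 10011 = 00100
  pos 9: 10011 XOR 10011 = 00000
Remainder (last 4 bits) = 0000. This is the CRC / FCS.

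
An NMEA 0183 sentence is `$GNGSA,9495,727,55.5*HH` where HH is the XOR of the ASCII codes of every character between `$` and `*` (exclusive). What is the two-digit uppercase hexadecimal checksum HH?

58

XOR the ASCII codes of the payload characters:
  'G' = 0x47 → acc = 0x47
  'N' = 0x4E → acc = 0x09
  'G' = 0x47 → acc = 0x4E
  'S' = 0x53 → acc = 0x1D
  'A' = 0x41 → acc = 0x5C
  ',' = 0x2C → acc = 0x70
  '9' = 0x39 → acc = 0x49
  '4' = 0x34 → acc = 0x7D
  '9' = 0x39 → acc = 0x44
  '5' = 0x35 → acc = 0x71
  ',' = 0x2C → acc = 0x5D
  '7' = 0x37 → acc = 0x6A
  '2' = 0x32 → acc = 0x58
  '7' = 0x37 → acc = 0x6F
  ',' = 0x2C → acc = 0x43
  '5' = 0x35 → acc = 0x76
  '5' = 0x35 → acc = 0x43
  '.' = 0x2E → acc = 0x6D
  '5' = 0x35 → acc = 0x58
Checksum = 0x58.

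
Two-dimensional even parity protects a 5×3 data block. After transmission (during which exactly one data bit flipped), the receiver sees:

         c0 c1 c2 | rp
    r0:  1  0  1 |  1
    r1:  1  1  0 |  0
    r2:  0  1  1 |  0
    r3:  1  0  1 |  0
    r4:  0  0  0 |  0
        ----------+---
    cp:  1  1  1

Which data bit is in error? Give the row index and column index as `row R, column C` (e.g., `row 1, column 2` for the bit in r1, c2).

Recompute each row's even parity and compare to rp:
  r0: data parity 0, sent rp 1 → mismatch
  r1: data parity 0, sent rp 0 → ok
  r2: data parity 0, sent rp 0 → ok
  r3: data parity 0, sent rp 0 → ok
  r4: data parity 0, sent rp 0 → ok
Recompute each column's even parity and compare to cp:
  c0: data parity 1, sent cp 1 → ok
  c1: data parity 0, sent cp 1 → mismatch
  c2: data parity 1, sent cp 1 → ok
Exactly one row (r0) and one column (c1) fail → the flipped bit is at their intersection.

row 0, column 1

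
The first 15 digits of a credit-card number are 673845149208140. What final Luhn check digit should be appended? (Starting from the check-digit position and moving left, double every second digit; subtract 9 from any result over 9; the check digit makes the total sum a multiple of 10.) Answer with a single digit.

Partial digits right→left: 0 4 1 8 0 2 9 4 1 5 4 8 3 7 6
Double every second digit counting from the check-digit position (so the 1st, 3rd, 5th, ... of the partial from the right).
  doubled (with −9 where >9): 0 2 0 9 2 8 6 3 → sum 30
  kept as-is: 4 8 2 4 5 8 7 → sum 38
Total = 30 + 38 = 68.
Check digit = (10 − (68 mod 10)) mod 10 = 2.

2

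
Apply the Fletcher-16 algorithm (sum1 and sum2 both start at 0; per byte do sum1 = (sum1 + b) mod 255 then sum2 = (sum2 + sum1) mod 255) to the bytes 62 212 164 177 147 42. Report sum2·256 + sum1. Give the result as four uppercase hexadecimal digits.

9627

Running sums (mod 255):
  after byte 0 (62): sum1=62, sum2=62
  after byte 1 (212): sum1=19, sum2=81
  after byte 2 (164): sum1=183, sum2=9
  after byte 3 (177): sum1=105, sum2=114
  after byte 4 (147): sum1=252, sum2=111
  after byte 5 (42): sum1=39, sum2=150
Checksum = sum2·256 + sum1 = 150·256 + 39 = 38439 = 0x9627.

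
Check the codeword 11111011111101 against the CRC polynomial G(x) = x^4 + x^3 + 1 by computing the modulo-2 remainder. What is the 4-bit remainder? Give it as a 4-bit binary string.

0000

Modulo-2 division of 11111011111101 by 11001:
  pos 0: 11111 XOR 11001 = 00110
  pos 2: 11001 XOR 11001 = 00000
  pos 7: 11111 XOR 11001 = 00110
  pos 9: 11001 XOR 11001 = 00000
Remainder = 0000 (zero — the frame passes the CRC check).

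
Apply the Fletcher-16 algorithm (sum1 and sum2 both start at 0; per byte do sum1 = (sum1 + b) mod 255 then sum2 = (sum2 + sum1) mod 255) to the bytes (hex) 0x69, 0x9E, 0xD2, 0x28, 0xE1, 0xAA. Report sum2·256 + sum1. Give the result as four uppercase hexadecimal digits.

C38F

Running sums (mod 255):
  after byte 0 (0x69): sum1=105, sum2=105
  after byte 1 (0x9E): sum1=8, sum2=113
  after byte 2 (0xD2): sum1=218, sum2=76
  after byte 3 (0x28): sum1=3, sum2=79
  after byte 4 (0xE1): sum1=228, sum2=52
  after byte 5 (0xAA): sum1=143, sum2=195
Checksum = sum2·256 + sum1 = 195·256 + 143 = 50063 = 0xC38F.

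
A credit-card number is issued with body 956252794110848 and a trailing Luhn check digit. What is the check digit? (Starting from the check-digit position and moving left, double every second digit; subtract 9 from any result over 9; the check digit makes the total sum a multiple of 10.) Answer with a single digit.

Partial digits right→left: 8 4 8 0 1 1 4 9 7 2 5 2 6 5 9
Double every second digit counting from the check-digit position (so the 1st, 3rd, 5th, ... of the partial from the right).
  doubled (with −9 where >9): 7 7 2 8 5 1 3 9 → sum 42
  kept as-is: 4 0 1 9 2 2 5 → sum 23
Total = 42 + 23 = 65.
Check digit = (10 − (65 mod 10)) mod 10 = 5.

5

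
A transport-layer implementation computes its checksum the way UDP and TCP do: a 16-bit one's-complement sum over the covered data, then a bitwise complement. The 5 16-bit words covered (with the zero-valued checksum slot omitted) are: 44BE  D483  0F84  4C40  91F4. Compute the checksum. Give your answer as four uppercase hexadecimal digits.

One's-complement addition (fold any carry out of bit 15 back into bit 0):
  0x44BE + 0xD483 = 0x11941 → wrap carry → 0x1942
  0x1942 + 0x0F84 = 0x028C6
  0x28C6 + 0x4C40 = 0x07506
  0x7506 + 0x91F4 = 0x106FA → wrap carry → 0x06FB
One's-complement sum = 0x06FB.
Checksum = ~0x06FB & 0xFFFF = 0xF904.

F904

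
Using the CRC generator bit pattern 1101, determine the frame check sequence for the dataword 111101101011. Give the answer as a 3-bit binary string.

Append 3 zeros: 111101101011000. Divide by 1101 (XOR where the leading bit is 1):
  pos 0: 1111 XOR 1101 = 0010
  pos 2: 1001 XOR 1101 = 0100
  pos 3: 1001 XOR 1101 = 0100
  pos 4: 1000 XOR 1101 = 0101
  pos 5: 1011 XOR 1101 = 0110
  pos 6: 1100 XOR 1101 = 0001
  pos 9: 1110 XOR 1101 = 0011
  pos 11: 1100 XOR 1101 = 0001
Remainder (last 3 bits) = 001. This is the CRC / FCS.

001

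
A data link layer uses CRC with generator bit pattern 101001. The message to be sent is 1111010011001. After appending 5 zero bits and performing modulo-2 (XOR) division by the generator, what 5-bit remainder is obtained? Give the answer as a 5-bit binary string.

00001

Append 5 zeros: 111101001100100000. Divide by 101001 (XOR where the leading bit is 1):
  pos 0: 111101 XOR 101001 = 010100
  pos 1: 101000 XOR 101001 = 000001
  pos 6: 101100 XOR 101001 = 000101
  pos 9: 101100 XOR 101001 = 000101
  pos 12: 101000 XOR 101001 = 000001
Remainder (last 5 bits) = 00001. This is the CRC / FCS.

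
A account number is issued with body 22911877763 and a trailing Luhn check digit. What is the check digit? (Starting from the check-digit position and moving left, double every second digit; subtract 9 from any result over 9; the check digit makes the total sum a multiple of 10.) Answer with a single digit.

Partial digits right→left: 3 6 7 7 7 8 1 1 9 2 2
Double every second digit counting from the check-digit position (so the 1st, 3rd, 5th, ... of the partial from the right).
  doubled (with −9 where >9): 6 5 5 2 9 4 → sum 31
  kept as-is: 6 7 8 1 2 → sum 24
Total = 31 + 24 = 55.
Check digit = (10 − (55 mod 10)) mod 10 = 5.

5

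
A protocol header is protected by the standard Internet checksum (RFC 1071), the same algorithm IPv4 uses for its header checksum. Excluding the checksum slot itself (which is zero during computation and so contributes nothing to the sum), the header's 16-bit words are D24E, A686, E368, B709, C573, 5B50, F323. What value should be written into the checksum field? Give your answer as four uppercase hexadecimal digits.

One's-complement addition (fold any carry out of bit 15 back into bit 0):
  0xD24E + 0xA686 = 0x178D4 → wrap carry → 0x78D5
  0x78D5 + 0xE368 = 0x15C3D → wrap carry → 0x5C3E
  0x5C3E + 0xB709 = 0x11347 → wrap carry → 0x1348
  0x1348 + 0xC573 = 0x0D8BB
  0xD8BB + 0x5B50 = 0x1340B → wrap carry → 0x340C
  0x340C + 0xF323 = 0x1272F → wrap carry → 0x2730
One's-complement sum = 0x2730.
Checksum = ~0x2730 & 0xFFFF = 0xD8CF.

D8CF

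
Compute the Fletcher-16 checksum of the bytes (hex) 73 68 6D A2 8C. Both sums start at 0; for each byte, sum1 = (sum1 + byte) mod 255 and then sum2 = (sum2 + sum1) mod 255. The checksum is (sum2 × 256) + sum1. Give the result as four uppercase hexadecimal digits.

FC78

Running sums (mod 255):
  after byte 0 (73): sum1=115, sum2=115
  after byte 1 (68): sum1=219, sum2=79
  after byte 2 (6D): sum1=73, sum2=152
  after byte 3 (A2): sum1=235, sum2=132
  after byte 4 (8C): sum1=120, sum2=252
Checksum = sum2·256 + sum1 = 252·256 + 120 = 64632 = 0xFC78.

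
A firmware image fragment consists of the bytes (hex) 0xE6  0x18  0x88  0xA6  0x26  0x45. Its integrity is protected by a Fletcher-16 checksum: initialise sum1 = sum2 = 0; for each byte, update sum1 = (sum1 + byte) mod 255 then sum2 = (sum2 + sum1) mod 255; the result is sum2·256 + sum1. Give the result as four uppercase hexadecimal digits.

8999

Running sums (mod 255):
  after byte 0 (0xE6): sum1=230, sum2=230
  after byte 1 (0x18): sum1=254, sum2=229
  after byte 2 (0x88): sum1=135, sum2=109
  after byte 3 (0xA6): sum1=46, sum2=155
  after byte 4 (0x26): sum1=84, sum2=239
  after byte 5 (0x45): sum1=153, sum2=137
Checksum = sum2·256 + sum1 = 137·256 + 153 = 35225 = 0x8999.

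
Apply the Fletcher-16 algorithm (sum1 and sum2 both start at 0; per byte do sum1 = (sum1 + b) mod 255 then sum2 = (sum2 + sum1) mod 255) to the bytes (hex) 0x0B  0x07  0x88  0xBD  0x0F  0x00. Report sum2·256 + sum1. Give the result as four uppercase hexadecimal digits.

Running sums (mod 255):
  after byte 0 (0x0B): sum1=11, sum2=11
  after byte 1 (0x07): sum1=18, sum2=29
  after byte 2 (0x88): sum1=154, sum2=183
  after byte 3 (0xBD): sum1=88, sum2=16
  after byte 4 (0x0F): sum1=103, sum2=119
  after byte 5 (0x00): sum1=103, sum2=222
Checksum = sum2·256 + sum1 = 222·256 + 103 = 56935 = 0xDE67.

DE67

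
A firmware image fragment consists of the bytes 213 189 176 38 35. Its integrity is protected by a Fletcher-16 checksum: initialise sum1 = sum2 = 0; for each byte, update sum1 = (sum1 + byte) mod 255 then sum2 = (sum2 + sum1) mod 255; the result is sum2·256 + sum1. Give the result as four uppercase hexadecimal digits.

A58D

Running sums (mod 255):
  after byte 0 (213): sum1=213, sum2=213
  after byte 1 (189): sum1=147, sum2=105
  after byte 2 (176): sum1=68, sum2=173
  after byte 3 (38): sum1=106, sum2=24
  after byte 4 (35): sum1=141, sum2=165
Checksum = sum2·256 + sum1 = 165·256 + 141 = 42381 = 0xA58D.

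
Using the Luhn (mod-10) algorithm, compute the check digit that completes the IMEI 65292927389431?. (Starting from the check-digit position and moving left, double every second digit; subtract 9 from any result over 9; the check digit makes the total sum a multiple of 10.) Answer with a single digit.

Partial digits right→left: 1 3 4 9 8 3 7 2 9 2 9 2 5 6
Double every second digit counting from the check-digit position (so the 1st, 3rd, 5th, ... of the partial from the right).
  doubled (with −9 where >9): 2 8 7 5 9 9 1 → sum 41
  kept as-is: 3 9 3 2 2 2 6 → sum 27
Total = 41 + 27 = 68.
Check digit = (10 − (68 mod 10)) mod 10 = 2.

2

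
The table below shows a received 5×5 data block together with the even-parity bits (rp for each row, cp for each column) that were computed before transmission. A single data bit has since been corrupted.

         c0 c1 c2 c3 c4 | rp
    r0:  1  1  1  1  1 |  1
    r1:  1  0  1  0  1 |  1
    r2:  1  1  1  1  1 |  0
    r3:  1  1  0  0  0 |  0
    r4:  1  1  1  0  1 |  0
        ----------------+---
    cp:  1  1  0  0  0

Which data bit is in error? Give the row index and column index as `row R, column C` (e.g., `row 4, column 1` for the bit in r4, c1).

row 2, column 1

Recompute each row's even parity and compare to rp:
  r0: data parity 1, sent rp 1 → ok
  r1: data parity 1, sent rp 1 → ok
  r2: data parity 1, sent rp 0 → mismatch
  r3: data parity 0, sent rp 0 → ok
  r4: data parity 0, sent rp 0 → ok
Recompute each column's even parity and compare to cp:
  c0: data parity 1, sent cp 1 → ok
  c1: data parity 0, sent cp 1 → mismatch
  c2: data parity 0, sent cp 0 → ok
  c3: data parity 0, sent cp 0 → ok
  c4: data parity 0, sent cp 0 → ok
Exactly one row (r2) and one column (c1) fail → the flipped bit is at their intersection.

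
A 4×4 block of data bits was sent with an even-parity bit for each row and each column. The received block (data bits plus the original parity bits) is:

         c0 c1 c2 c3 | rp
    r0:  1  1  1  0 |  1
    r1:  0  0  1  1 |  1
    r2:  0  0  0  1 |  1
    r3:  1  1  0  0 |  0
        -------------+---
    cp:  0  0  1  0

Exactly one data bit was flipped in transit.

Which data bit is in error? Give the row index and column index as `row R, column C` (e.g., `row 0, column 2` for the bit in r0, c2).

row 1, column 2

Recompute each row's even parity and compare to rp:
  r0: data parity 1, sent rp 1 → ok
  r1: data parity 0, sent rp 1 → mismatch
  r2: data parity 1, sent rp 1 → ok
  r3: data parity 0, sent rp 0 → ok
Recompute each column's even parity and compare to cp:
  c0: data parity 0, sent cp 0 → ok
  c1: data parity 0, sent cp 0 → ok
  c2: data parity 0, sent cp 1 → mismatch
  c3: data parity 0, sent cp 0 → ok
Exactly one row (r1) and one column (c2) fail → the flipped bit is at their intersection.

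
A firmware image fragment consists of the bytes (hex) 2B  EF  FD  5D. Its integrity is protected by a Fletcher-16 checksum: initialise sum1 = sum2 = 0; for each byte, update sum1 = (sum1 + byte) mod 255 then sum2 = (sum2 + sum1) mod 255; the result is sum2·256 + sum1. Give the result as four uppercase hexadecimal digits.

Running sums (mod 255):
  after byte 0 (2B): sum1=43, sum2=43
  after byte 1 (EF): sum1=27, sum2=70
  after byte 2 (FD): sum1=25, sum2=95
  after byte 3 (5D): sum1=118, sum2=213
Checksum = sum2·256 + sum1 = 213·256 + 118 = 54646 = 0xD576.

D576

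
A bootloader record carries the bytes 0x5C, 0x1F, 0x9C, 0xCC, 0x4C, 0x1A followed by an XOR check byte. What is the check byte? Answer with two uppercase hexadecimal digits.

45

XOR the bytes together:
  start with 0x5C
  0x5C ⊕ 0x1F = 0x43
  0x43 ⊕ 0x9C = 0xDF
  0xDF ⊕ 0xCC = 0x13
  0x13 ⊕ 0x4C = 0x5F
  0x5F ⊕ 0x1A = 0x45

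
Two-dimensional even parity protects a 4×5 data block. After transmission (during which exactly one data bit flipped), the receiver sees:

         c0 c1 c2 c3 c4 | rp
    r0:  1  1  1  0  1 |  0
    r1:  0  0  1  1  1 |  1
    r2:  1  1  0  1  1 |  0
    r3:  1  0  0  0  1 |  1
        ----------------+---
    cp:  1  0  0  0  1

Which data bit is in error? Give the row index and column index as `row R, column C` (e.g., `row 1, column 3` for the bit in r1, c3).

Recompute each row's even parity and compare to rp:
  r0: data parity 0, sent rp 0 → ok
  r1: data parity 1, sent rp 1 → ok
  r2: data parity 0, sent rp 0 → ok
  r3: data parity 0, sent rp 1 → mismatch
Recompute each column's even parity and compare to cp:
  c0: data parity 1, sent cp 1 → ok
  c1: data parity 0, sent cp 0 → ok
  c2: data parity 0, sent cp 0 → ok
  c3: data parity 0, sent cp 0 → ok
  c4: data parity 0, sent cp 1 → mismatch
Exactly one row (r3) and one column (c4) fail → the flipped bit is at their intersection.

row 3, column 4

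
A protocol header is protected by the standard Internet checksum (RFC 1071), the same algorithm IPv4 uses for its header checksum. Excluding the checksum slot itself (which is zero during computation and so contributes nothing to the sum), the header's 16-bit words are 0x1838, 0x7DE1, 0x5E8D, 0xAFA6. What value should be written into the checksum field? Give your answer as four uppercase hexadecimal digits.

One's-complement addition (fold any carry out of bit 15 back into bit 0):
  0x1838 + 0x7DE1 = 0x09619
  0x9619 + 0x5E8D = 0x0F4A6
  0xF4A6 + 0xAFA6 = 0x1A44C → wrap carry → 0xA44D
One's-complement sum = 0xA44D.
Checksum = ~0xA44D & 0xFFFF = 0x5BB2.

5BB2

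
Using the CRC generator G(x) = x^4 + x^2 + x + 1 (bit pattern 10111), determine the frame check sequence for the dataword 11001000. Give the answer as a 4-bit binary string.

1110

Append 4 zeros: 110010000000. Divide by 10111 (XOR where the leading bit is 1):
  pos 0: 11001 XOR 10111 = 01110
  pos 1: 11100 XOR 10111 = 01011
  pos 2: 10110 XOR 10111 = 00001
  pos 6: 10000 XOR 10111 = 00111
Remainder (last 4 bits) = 1110. This is the CRC / FCS.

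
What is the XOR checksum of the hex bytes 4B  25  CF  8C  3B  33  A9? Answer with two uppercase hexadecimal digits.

8C

XOR the bytes together:
  start with 0x4B
  0x4B ⊕ 0x25 = 0x6E
  0x6E ⊕ 0xCF = 0xA1
  0xA1 ⊕ 0x8C = 0x2D
  0x2D ⊕ 0x3B = 0x16
  0x16 ⊕ 0x33 = 0x25
  0x25 ⊕ 0xA9 = 0x8C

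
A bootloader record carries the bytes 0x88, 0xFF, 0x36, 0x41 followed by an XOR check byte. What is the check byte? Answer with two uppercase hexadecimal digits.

XOR the bytes together:
  start with 0x88
  0x88 ⊕ 0xFF = 0x77
  0x77 ⊕ 0x36 = 0x41
  0x41 ⊕ 0x41 = 0x00

00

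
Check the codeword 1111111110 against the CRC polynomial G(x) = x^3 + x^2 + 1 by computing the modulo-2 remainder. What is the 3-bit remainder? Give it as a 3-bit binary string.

110

Modulo-2 division of 1111111110 by 1101:
  pos 0: 1111 XOR 1101 = 0010
  pos 2: 1011 XOR 1101 = 0110
  pos 3: 1101 XOR 1101 = 0000
Remainder = 110 (nonzero — an error is detected).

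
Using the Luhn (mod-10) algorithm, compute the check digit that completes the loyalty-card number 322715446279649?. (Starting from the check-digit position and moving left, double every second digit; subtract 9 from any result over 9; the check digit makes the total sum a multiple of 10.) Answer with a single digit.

7

Partial digits right→left: 9 4 6 9 7 2 6 4 4 5 1 7 2 2 3
Double every second digit counting from the check-digit position (so the 1st, 3rd, 5th, ... of the partial from the right).
  doubled (with −9 where >9): 9 3 5 3 8 2 4 6 → sum 40
  kept as-is: 4 9 2 4 5 7 2 → sum 33
Total = 40 + 33 = 73.
Check digit = (10 − (73 mod 10)) mod 10 = 7.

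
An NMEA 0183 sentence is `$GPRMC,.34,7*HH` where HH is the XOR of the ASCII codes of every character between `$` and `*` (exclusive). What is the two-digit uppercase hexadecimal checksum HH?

55

XOR the ASCII codes of the payload characters:
  'G' = 0x47 → acc = 0x47
  'P' = 0x50 → acc = 0x17
  'R' = 0x52 → acc = 0x45
  'M' = 0x4D → acc = 0x08
  'C' = 0x43 → acc = 0x4B
  ',' = 0x2C → acc = 0x67
  '.' = 0x2E → acc = 0x49
  '3' = 0x33 → acc = 0x7A
  '4' = 0x34 → acc = 0x4E
  ',' = 0x2C → acc = 0x62
  '7' = 0x37 → acc = 0x55
Checksum = 0x55.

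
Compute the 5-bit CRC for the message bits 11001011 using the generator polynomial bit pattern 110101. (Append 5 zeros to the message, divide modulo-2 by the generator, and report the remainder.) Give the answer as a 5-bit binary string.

01110

Append 5 zeros: 1100101100000. Divide by 110101 (XOR where the leading bit is 1):
  pos 0: 110010 XOR 110101 = 000111
  pos 3: 111110 XOR 110101 = 001011
  pos 5: 101100 XOR 110101 = 011001
  pos 6: 110010 XOR 110101 = 000111
Remainder (last 5 bits) = 01110. This is the CRC / FCS.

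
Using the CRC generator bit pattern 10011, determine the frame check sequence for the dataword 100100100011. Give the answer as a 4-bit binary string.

0001

Append 4 zeros: 1001001000110000. Divide by 10011 (XOR where the leading bit is 1):
  pos 0: 10010 XOR 10011 = 00001
  pos 4: 10100 XOR 10011 = 00111
  pos 6: 11101 XOR 10011 = 01110
  pos 7: 11101 XOR 10011 = 01110
  pos 8: 11100 XOR 10011 = 01111
  pos 9: 11110 XOR 10011 = 01101
  pos 10: 11010 XOR 10011 = 01001
  pos 11: 10010 XOR 10011 = 00001
Remainder (last 4 bits) = 0001. This is the CRC / FCS.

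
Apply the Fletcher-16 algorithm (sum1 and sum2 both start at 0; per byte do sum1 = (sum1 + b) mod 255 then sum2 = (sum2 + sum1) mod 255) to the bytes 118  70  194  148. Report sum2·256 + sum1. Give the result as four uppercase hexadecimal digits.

C614

Running sums (mod 255):
  after byte 0 (118): sum1=118, sum2=118
  after byte 1 (70): sum1=188, sum2=51
  after byte 2 (194): sum1=127, sum2=178
  after byte 3 (148): sum1=20, sum2=198
Checksum = sum2·256 + sum1 = 198·256 + 20 = 50708 = 0xC614.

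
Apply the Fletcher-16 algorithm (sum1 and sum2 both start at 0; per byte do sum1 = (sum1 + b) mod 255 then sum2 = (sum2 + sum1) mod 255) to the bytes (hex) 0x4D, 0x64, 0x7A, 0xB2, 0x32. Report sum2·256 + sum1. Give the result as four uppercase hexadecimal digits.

1B11

Running sums (mod 255):
  after byte 0 (0x4D): sum1=77, sum2=77
  after byte 1 (0x64): sum1=177, sum2=254
  after byte 2 (0x7A): sum1=44, sum2=43
  after byte 3 (0xB2): sum1=222, sum2=10
  after byte 4 (0x32): sum1=17, sum2=27
Checksum = sum2·256 + sum1 = 27·256 + 17 = 6929 = 0x1B11.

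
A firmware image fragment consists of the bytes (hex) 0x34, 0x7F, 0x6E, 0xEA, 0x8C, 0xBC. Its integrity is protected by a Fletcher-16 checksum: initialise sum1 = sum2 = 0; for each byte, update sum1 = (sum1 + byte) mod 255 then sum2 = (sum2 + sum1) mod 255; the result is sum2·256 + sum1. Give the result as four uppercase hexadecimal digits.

0756

Running sums (mod 255):
  after byte 0 (0x34): sum1=52, sum2=52
  after byte 1 (0x7F): sum1=179, sum2=231
  after byte 2 (0x6E): sum1=34, sum2=10
  after byte 3 (0xEA): sum1=13, sum2=23
  after byte 4 (0x8C): sum1=153, sum2=176
  after byte 5 (0xBC): sum1=86, sum2=7
Checksum = sum2·256 + sum1 = 7·256 + 86 = 1878 = 0x0756.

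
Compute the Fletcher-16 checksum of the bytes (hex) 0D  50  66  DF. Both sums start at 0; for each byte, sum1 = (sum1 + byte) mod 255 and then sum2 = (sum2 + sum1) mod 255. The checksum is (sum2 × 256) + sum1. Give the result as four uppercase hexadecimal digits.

Running sums (mod 255):
  after byte 0 (0D): sum1=13, sum2=13
  after byte 1 (50): sum1=93, sum2=106
  after byte 2 (66): sum1=195, sum2=46
  after byte 3 (DF): sum1=163, sum2=209
Checksum = sum2·256 + sum1 = 209·256 + 163 = 53667 = 0xD1A3.

D1A3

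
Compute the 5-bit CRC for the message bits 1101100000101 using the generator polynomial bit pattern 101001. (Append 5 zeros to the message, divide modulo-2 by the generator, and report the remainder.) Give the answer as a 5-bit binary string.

Append 5 zeros: 110110000010100000. Divide by 101001 (XOR where the leading bit is 1):
  pos 0: 110110 XOR 101001 = 011111
  pos 1: 111110 XOR 101001 = 010111
  pos 2: 101110 XOR 101001 = 000111
  pos 5: 111001 XOR 101001 = 010000
  pos 6: 100000 XOR 101001 = 001001
  pos 8: 100110 XOR 101001 = 001111
  pos 10: 111100 XOR 101001 = 010101
  pos 11: 101010 XOR 101001 = 000011
Remainder (last 5 bits) = 00110. This is the CRC / FCS.

00110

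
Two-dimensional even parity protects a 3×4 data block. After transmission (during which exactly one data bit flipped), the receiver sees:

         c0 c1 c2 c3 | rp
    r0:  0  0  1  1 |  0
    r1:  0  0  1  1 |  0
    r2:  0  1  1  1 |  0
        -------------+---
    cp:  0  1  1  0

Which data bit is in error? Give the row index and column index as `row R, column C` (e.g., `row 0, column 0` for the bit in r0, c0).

row 2, column 3

Recompute each row's even parity and compare to rp:
  r0: data parity 0, sent rp 0 → ok
  r1: data parity 0, sent rp 0 → ok
  r2: data parity 1, sent rp 0 → mismatch
Recompute each column's even parity and compare to cp:
  c0: data parity 0, sent cp 0 → ok
  c1: data parity 1, sent cp 1 → ok
  c2: data parity 1, sent cp 1 → ok
  c3: data parity 1, sent cp 0 → mismatch
Exactly one row (r2) and one column (c3) fail → the flipped bit is at their intersection.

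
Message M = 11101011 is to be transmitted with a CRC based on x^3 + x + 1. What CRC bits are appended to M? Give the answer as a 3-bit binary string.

Append 3 zeros: 11101011000. Divide by 1011 (XOR where the leading bit is 1):
  pos 0: 1110 XOR 1011 = 0101
  pos 1: 1011 XOR 1011 = 0000
  pos 6: 1100 XOR 1011 = 0111
  pos 7: 1110 XOR 1011 = 0101
Remainder (last 3 bits) = 101. This is the CRC / FCS.

101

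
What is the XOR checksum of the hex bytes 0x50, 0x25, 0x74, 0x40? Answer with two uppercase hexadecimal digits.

41

XOR the bytes together:
  start with 0x50
  0x50 ⊕ 0x25 = 0x75
  0x75 ⊕ 0x74 = 0x01
  0x01 ⊕ 0x40 = 0x41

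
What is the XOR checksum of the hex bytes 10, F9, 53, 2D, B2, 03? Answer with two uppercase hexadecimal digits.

XOR the bytes together:
  start with 0x10
  0x10 ⊕ 0xF9 = 0xE9
  0xE9 ⊕ 0x53 = 0xBA
  0xBA ⊕ 0x2D = 0x97
  0x97 ⊕ 0xB2 = 0x25
  0x25 ⊕ 0x03 = 0x26

26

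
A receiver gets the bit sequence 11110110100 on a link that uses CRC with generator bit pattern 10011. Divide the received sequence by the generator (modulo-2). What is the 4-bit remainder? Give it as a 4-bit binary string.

Modulo-2 division of 11110110100 by 10011:
  pos 0: 11110 XOR 10011 = 01101
  pos 1: 11011 XOR 10011 = 01000
  pos 2: 10001 XOR 10011 = 00010
  pos 5: 10010 XOR 10011 = 00001
Remainder = 0010 (nonzero — an error is detected).

0010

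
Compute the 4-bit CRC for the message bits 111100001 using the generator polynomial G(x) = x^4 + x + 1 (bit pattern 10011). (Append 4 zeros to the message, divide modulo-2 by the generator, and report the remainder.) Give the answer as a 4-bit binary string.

1111

Append 4 zeros: 1111000010000. Divide by 10011 (XOR where the leading bit is 1):
  pos 0: 11110 XOR 10011 = 01101
  pos 1: 11010 XOR 10011 = 01001
  pos 2: 10010 XOR 10011 = 00001
  pos 6: 10100 XOR 10011 = 00111
  pos 8: 11100 XOR 10011 = 01111
Remainder (last 4 bits) = 1111. This is the CRC / FCS.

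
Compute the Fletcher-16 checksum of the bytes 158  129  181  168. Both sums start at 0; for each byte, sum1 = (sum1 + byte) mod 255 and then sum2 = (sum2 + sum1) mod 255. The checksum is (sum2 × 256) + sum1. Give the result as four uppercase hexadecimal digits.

137E

Running sums (mod 255):
  after byte 0 (158): sum1=158, sum2=158
  after byte 1 (129): sum1=32, sum2=190
  after byte 2 (181): sum1=213, sum2=148
  after byte 3 (168): sum1=126, sum2=19
Checksum = sum2·256 + sum1 = 19·256 + 126 = 4990 = 0x137E.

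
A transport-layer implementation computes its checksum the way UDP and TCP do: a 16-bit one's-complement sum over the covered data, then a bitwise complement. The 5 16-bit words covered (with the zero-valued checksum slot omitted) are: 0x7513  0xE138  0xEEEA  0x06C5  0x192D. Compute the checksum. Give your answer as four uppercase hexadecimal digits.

One's-complement addition (fold any carry out of bit 15 back into bit 0):
  0x7513 + 0xE138 = 0x1564B → wrap carry → 0x564C
  0x564C + 0xEEEA = 0x14536 → wrap carry → 0x4537
  0x4537 + 0x06C5 = 0x04BFC
  0x4BFC + 0x192D = 0x06529
One's-complement sum = 0x6529.
Checksum = ~0x6529 & 0xFFFF = 0x9AD6.

9AD6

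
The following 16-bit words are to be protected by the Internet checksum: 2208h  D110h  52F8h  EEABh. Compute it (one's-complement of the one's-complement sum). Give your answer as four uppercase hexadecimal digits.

One's-complement addition (fold any carry out of bit 15 back into bit 0):
  0x2208 + 0xD110 = 0x0F318
  0xF318 + 0x52F8 = 0x14610 → wrap carry → 0x4611
  0x4611 + 0xEEAB = 0x134BC → wrap carry → 0x34BD
One's-complement sum = 0x34BD.
Checksum = ~0x34BD & 0xFFFF = 0xCB42.

CB42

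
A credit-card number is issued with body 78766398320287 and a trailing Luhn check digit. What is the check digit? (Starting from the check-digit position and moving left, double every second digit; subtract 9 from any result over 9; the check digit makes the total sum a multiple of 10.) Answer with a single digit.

4

Partial digits right→left: 7 8 2 0 2 3 8 9 3 6 6 7 8 7
Double every second digit counting from the check-digit position (so the 1st, 3rd, 5th, ... of the partial from the right).
  doubled (with −9 where >9): 5 4 4 7 6 3 7 → sum 36
  kept as-is: 8 0 3 9 6 7 7 → sum 40
Total = 36 + 40 = 76.
Check digit = (10 − (76 mod 10)) mod 10 = 4.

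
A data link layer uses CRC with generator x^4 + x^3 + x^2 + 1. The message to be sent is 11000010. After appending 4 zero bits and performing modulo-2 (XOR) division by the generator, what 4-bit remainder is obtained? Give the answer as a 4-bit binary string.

0010

Append 4 zeros: 110000100000. Divide by 11101 (XOR where the leading bit is 1):
  pos 0: 11000 XOR 11101 = 00101
  pos 2: 10101 XOR 11101 = 01000
  pos 3: 10000 XOR 11101 = 01101
  pos 4: 11010 XOR 11101 = 00111
  pos 6: 11100 XOR 11101 = 00001
Remainder (last 4 bits) = 0010. This is the CRC / FCS.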